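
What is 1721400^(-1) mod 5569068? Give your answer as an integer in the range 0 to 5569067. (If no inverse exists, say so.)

no inverse exists

Compute gcd(1721400, 5569068):
5569068 = 3·1721400 + 404868
1721400 = 4·404868 + 101928
404868 = 3·101928 + 99084
101928 = 1·99084 + 2844
99084 = 34·2844 + 2388
2844 = 1·2388 + 456
2388 = 5·456 + 108
456 = 4·108 + 24
108 = 4·24 + 12
24 = 2·12 + 0
The gcd is 12, not 1, hence no inverse exists.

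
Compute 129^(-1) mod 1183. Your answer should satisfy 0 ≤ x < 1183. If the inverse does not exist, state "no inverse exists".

376

Apply the Euclidean algorithm to 1183 and 129:
1183 = 9×129 + 22
129 = 5×22 + 19
22 = 1×19 + 3
19 = 6×3 + 1
3 = 3×1 + 0
The gcd is 1. Working backward:
1 = 19 − 6·3
1 = −6·22 + 7·19
1 = 7·129 − 41·22
1 = −41·1183 + 376·129
So 129·376 ≡ 1 (mod 1183).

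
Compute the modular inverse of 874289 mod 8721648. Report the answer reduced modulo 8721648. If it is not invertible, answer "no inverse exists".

Compute gcd(874289, 8721648):
8721648 = 9·874289 + 853047
874289 = 1·853047 + 21242
853047 = 40·21242 + 3367
21242 = 6·3367 + 1040
3367 = 3·1040 + 247
1040 = 4·247 + 52
247 = 4·52 + 39
52 = 1·39 + 13
39 = 3·13 + 0
Since gcd = 13 > 1, 874289 is not a unit mod 8721648.

no inverse exists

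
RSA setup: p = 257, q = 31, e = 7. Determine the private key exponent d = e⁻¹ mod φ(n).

6583

φ(n) = (p−1)(q−1) = 256·30 = 7680.
Need d with 7·d ≡ 1 (mod 7680). Apply the extended Euclidean algorithm:
7680 = 1097*7 + 1
7 = 7*1 + 0
Back-substitute:
1 = 7680 − 1097·7
So 7·(-1097) ≡ 1 (mod 7680), hence d ≡ -1097 ≡ 6583 (mod 7680).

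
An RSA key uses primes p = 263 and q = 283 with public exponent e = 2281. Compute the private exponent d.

φ(n) = (p−1)(q−1) = 262·282 = 73884.
Need d with 2281·d ≡ 1 (mod 73884). Apply the extended Euclidean algorithm:
73884 = 32×2281 + 892
2281 = 2×892 + 497
892 = 1×497 + 395
497 = 1×395 + 102
395 = 3×102 + 89
102 = 1×89 + 13
89 = 6×13 + 11
13 = 1×11 + 2
11 = 5×2 + 1
2 = 2×1 + 0
Back-substitute:
1 = 11 − 5·2
1 = −5·13 + 6·11
1 = 6·89 − 41·13
1 = −41·102 + 47·89
1 = 47·395 − 182·102
1 = −182·497 + 229·395
1 = 229·892 − 411·497
1 = −411·2281 + 1051·892
1 = 1051·73884 − 34043·2281
So 2281·(-34043) ≡ 1 (mod 73884), hence d ≡ -34043 ≡ 39841 (mod 73884).

39841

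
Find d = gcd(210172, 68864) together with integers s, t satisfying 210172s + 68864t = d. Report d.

Repeated division:
210172 = 3*68864 + 3580
68864 = 19*3580 + 844
3580 = 4*844 + 204
844 = 4*204 + 28
204 = 7*28 + 8
28 = 3*8 + 4
8 = 2*4 + 0
gcd(210172, 68864) = 4.
Back-substituting:
4 = 28 − 3·8
4 = −3·204 + 22·28
4 = 22·844 − 91·204
4 = −91·3580 + 386·844
4 = 386·68864 − 7425·3580
4 = −7425·210172 + 22661·68864
So 4 = (-7425)·210172 + (22661)·68864.

4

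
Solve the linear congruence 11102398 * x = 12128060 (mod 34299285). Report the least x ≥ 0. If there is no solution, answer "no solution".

First find gcd(11102398, 34299285):
34299285 = 3×11102398 + 992091
11102398 = 11×992091 + 189397
992091 = 5×189397 + 45106
189397 = 4×45106 + 8973
45106 = 5×8973 + 241
8973 = 37×241 + 56
241 = 4×56 + 17
56 = 3×17 + 5
17 = 3×5 + 2
5 = 2×2 + 1
2 = 2×1 + 0
gcd = 1, so a unique solution mod 34299285 exists.
Back-substitute for the Bézout coefficients:
1 = 5 − 2·2
1 = −2·17 + 7·5
1 = 7·56 − 23·17
1 = −23·241 + 99·56
1 = 99·8973 − 3686·241
1 = −3686·45106 + 18529·8973
1 = 18529·189397 − 77802·45106
1 = −77802·992091 + 407539·189397
1 = 407539·11102398 − 4560731·992091
1 = −4560731·34299285 + 14089732·11102398
So 11102398·(14089732) ≡ 1 (mod 34299285), giving 11102398⁻¹ ≡ 14089732.
x ≡ 11102398⁻¹·12128060 ≡ 14089732·12128060 ≡ 19252820 (mod 34299285).

19252820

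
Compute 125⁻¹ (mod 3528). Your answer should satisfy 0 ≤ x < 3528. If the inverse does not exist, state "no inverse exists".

Run Euclid on (3528, 125):
3528 = 28·125 + 28
125 = 4·28 + 13
28 = 2·13 + 2
13 = 6·2 + 1
2 = 2·1 + 0
Since gcd(125, 3528) = 1, back-substitute to write 1 as a combination:
1 = 13 − 6·2
1 = −6·28 + 13·13
1 = 13·125 − 58·28
1 = −58·3528 + 1637·125
So 125·1637 ≡ 1 (mod 3528).

1637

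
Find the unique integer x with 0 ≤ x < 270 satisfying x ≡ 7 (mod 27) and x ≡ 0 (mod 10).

Write x = 7 + 27·k. Then 27·k ≡ 0 − 7 ≡ 3 (mod 10).
Need 27⁻¹ mod 10. Extended Euclid on (10, 7):
10 = 1×7 + 3
7 = 2×3 + 1
3 = 3×1 + 0
Back-substitute:
1 = 7 − 2·3
1 = −2·10 + 3·7
27⁻¹ ≡ 3 (mod 10), so k ≡ 3·3 ≡ 9 (mod 10).
x = 7 + 27·9 = 250.

250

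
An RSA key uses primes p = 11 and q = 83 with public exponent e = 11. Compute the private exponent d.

φ(n) = (p−1)(q−1) = 10·82 = 820.
Need d with 11·d ≡ 1 (mod 820). Apply the extended Euclidean algorithm:
820 = 74×11 + 6
11 = 1×6 + 5
6 = 1×5 + 1
5 = 5×1 + 0
Back-substitute:
1 = 6 − 5
1 = −11 + 2·6
1 = 2·820 − 149·11
So 11·(-149) ≡ 1 (mod 820), hence d ≡ -149 ≡ 671 (mod 820).

671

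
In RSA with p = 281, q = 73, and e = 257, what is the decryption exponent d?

φ(n) = (p−1)(q−1) = 280·72 = 20160.
Need d with 257·d ≡ 1 (mod 20160). Apply the extended Euclidean algorithm:
20160 = 78×257 + 114
257 = 2×114 + 29
114 = 3×29 + 27
29 = 1×27 + 2
27 = 13×2 + 1
2 = 2×1 + 0
Back-substitute:
1 = 27 − 13·2
1 = −13·29 + 14·27
1 = 14·114 − 55·29
1 = −55·257 + 124·114
1 = 124·20160 − 9727·257
So 257·(-9727) ≡ 1 (mod 20160), hence d ≡ -9727 ≡ 10433 (mod 20160).

10433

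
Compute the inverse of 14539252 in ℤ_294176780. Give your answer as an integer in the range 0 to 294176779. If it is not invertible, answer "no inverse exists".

no inverse exists

Compute gcd(14539252, 294176780):
294176780 = 20·14539252 + 3391740
14539252 = 4·3391740 + 972292
3391740 = 3·972292 + 474864
972292 = 2·474864 + 22564
474864 = 21·22564 + 1020
22564 = 22·1020 + 124
1020 = 8·124 + 28
124 = 4·28 + 12
28 = 2·12 + 4
12 = 3·4 + 0
Since gcd = 4 > 1, 14539252 is not a unit mod 294176780.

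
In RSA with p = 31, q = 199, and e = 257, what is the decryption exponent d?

1433

φ(n) = (p−1)(q−1) = 30·198 = 5940.
Need d with 257·d ≡ 1 (mod 5940). Apply the extended Euclidean algorithm:
5940 = 23*257 + 29
257 = 8*29 + 25
29 = 1*25 + 4
25 = 6*4 + 1
4 = 4*1 + 0
Back-substitute:
1 = 25 − 6·4
1 = −6·29 + 7·25
1 = 7·257 − 62·29
1 = −62·5940 + 1433·257
So 257·1433 ≡ 1 (mod 5940), hence d = 1433.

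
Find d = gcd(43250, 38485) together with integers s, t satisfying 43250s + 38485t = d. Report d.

Repeated division:
43250 = 1·38485 + 4765
38485 = 8·4765 + 365
4765 = 13·365 + 20
365 = 18·20 + 5
20 = 4·5 + 0
gcd(43250, 38485) = 5.
Express as a combination:
5 = 365 − 18·20
5 = −18·4765 + 235·365
5 = 235·38485 − 1898·4765
5 = −1898·43250 + 2133·38485
So 5 = (-1898)·43250 + (2133)·38485.

5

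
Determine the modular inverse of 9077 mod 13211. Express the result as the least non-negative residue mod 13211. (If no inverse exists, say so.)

11578

gcd(13211, 9077) by repeated division:
13211 = 1·9077 + 4134
9077 = 2·4134 + 809
4134 = 5·809 + 89
809 = 9·89 + 8
89 = 11·8 + 1
8 = 8·1 + 0
Since gcd(9077, 13211) = 1, back-substitute to write 1 as a combination:
1 = 89 − 11·8
1 = −11·809 + 100·89
1 = 100·4134 − 511·809
1 = −511·9077 + 1122·4134
1 = 1122·13211 − 1633·9077
Hence 9077⁻¹ ≡ -1633 ≡ 11578 (mod 13211).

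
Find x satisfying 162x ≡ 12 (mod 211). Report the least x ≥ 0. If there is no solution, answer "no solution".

First find gcd(162, 211):
211 = 1×162 + 49
162 = 3×49 + 15
49 = 3×15 + 4
15 = 3×4 + 3
4 = 1×3 + 1
3 = 3×1 + 0
gcd = 1, so a unique solution mod 211 exists.
Back-substitute for the Bézout coefficients:
1 = 4 − 3
1 = −15 + 4·4
1 = 4·49 − 13·15
1 = −13·162 + 43·49
1 = 43·211 − 56·162
So 162·(-56) ≡ 1 (mod 211), giving 162⁻¹ ≡ 155.
x ≡ 162⁻¹·12 ≡ 155·12 ≡ 172 (mod 211).

172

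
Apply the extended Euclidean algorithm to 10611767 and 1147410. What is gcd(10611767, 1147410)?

Euclidean algorithm:
10611767 = 9*1147410 + 285077
1147410 = 4*285077 + 7102
285077 = 40*7102 + 997
7102 = 7*997 + 123
997 = 8*123 + 13
123 = 9*13 + 6
13 = 2*6 + 1
6 = 6*1 + 0
gcd(10611767, 1147410) = 1.
Back-substituting:
1 = 13 − 2·6
1 = −2·123 + 19·13
1 = 19·997 − 154·123
1 = −154·7102 + 1097·997
1 = 1097·285077 − 44034·7102
1 = −44034·1147410 + 177233·285077
1 = 177233·10611767 − 1639131·1147410
So 1 = (177233)·10611767 + (-1639131)·1147410.

1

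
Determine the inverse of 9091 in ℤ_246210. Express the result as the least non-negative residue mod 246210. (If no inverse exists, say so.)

Run Euclid on (246210, 9091):
246210 = 27*9091 + 753
9091 = 12*753 + 55
753 = 13*55 + 38
55 = 1*38 + 17
38 = 2*17 + 4
17 = 4*4 + 1
4 = 4*1 + 0
The gcd is 1. Working backward:
1 = 17 − 4·4
1 = −4·38 + 9·17
1 = 9·55 − 13·38
1 = −13·753 + 178·55
1 = 178·9091 − 2149·753
1 = −2149·246210 + 58201·9091
So 9091·58201 ≡ 1 (mod 246210).

58201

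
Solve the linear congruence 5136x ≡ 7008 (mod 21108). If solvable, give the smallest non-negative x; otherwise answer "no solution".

100

First find gcd(5136, 21108):
21108 = 4·5136 + 564
5136 = 9·564 + 60
564 = 9·60 + 24
60 = 2·24 + 12
24 = 2·12 + 0
gcd = 12 and 12 | 7008, so solutions exist. Divide through by 12: 428x ≡ 584 (mod 1759).
Now find 428⁻¹ mod 1759:
1759 = 4·428 + 47
428 = 9·47 + 5
47 = 9·5 + 2
5 = 2·2 + 1
2 = 2·1 + 0
Back-substitute:
1 = 5 − 2·2
1 = −2·47 + 19·5
1 = 19·428 − 173·47
1 = −173·1759 + 711·428
So 428⁻¹ ≡ 711 (mod 1759).
Then x ≡ 711·584 ≡ 100 (mod 1759); the smallest non-negative solution is x = 100.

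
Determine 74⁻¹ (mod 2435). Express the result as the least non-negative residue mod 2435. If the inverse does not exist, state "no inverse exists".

Extended Euclidean algorithm:
2435 = 32×74 + 67
74 = 1×67 + 7
67 = 9×7 + 4
7 = 1×4 + 3
4 = 1×3 + 1
3 = 3×1 + 0
gcd = 1, so the inverse exists. Back-substitute:
1 = 4 − 3
1 = −7 + 2·4
1 = 2·67 − 19·7
1 = −19·74 + 21·67
1 = 21·2435 − 691·74
Thus 74·(-691) ≡ 1 (mod 2435); reducing, -691 mod 2435 = 1744.

1744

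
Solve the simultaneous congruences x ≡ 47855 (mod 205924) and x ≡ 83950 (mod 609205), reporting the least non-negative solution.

Write x = 47855 + 205924·k. Then 205924·k ≡ 83950 − 47855 ≡ 36095 (mod 609205).
Need 205924⁻¹ mod 609205. Extended Euclid on (609205, 205924):
609205 = 2*205924 + 197357
205924 = 1*197357 + 8567
197357 = 23*8567 + 316
8567 = 27*316 + 35
316 = 9*35 + 1
35 = 35*1 + 0
Back-substitute:
1 = 316 − 9·35
1 = −9·8567 + 244·316
1 = 244·197357 − 5621·8567
1 = −5621·205924 + 5865·197357
1 = 5865·609205 − 17351·205924
205924⁻¹ ≡ 591854 (mod 609205), so k ≡ 591854·36095 ≡ 587600 (mod 609205).
x = 47855 + 205924·587600 = 121000990255.

121000990255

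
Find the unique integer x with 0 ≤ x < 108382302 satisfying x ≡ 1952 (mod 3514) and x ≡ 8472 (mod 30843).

32516994

Write x = 1952 + 3514·k. Then 3514·k ≡ 8472 − 1952 ≡ 6520 (mod 30843).
Need 3514⁻¹ mod 30843. Extended Euclid on (30843, 3514):
30843 = 8·3514 + 2731
3514 = 1·2731 + 783
2731 = 3·783 + 382
783 = 2·382 + 19
382 = 20·19 + 2
19 = 9·2 + 1
2 = 2·1 + 0
Back-substitute:
1 = 19 − 9·2
1 = −9·382 + 181·19
1 = 181·783 − 371·382
1 = −371·2731 + 1294·783
1 = 1294·3514 − 1665·2731
1 = −1665·30843 + 14614·3514
3514⁻¹ ≡ 14614 (mod 30843), so k ≡ 14614·6520 ≡ 9253 (mod 30843).
x = 1952 + 3514·9253 = 32516994.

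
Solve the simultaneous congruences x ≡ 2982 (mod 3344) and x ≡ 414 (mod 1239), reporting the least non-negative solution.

3102870

Write x = 2982 + 3344·k. Then 3344·k ≡ 414 − 2982 ≡ 1149 (mod 1239).
Need 3344⁻¹ mod 1239. Extended Euclid on (1239, 866):
1239 = 1×866 + 373
866 = 2×373 + 120
373 = 3×120 + 13
120 = 9×13 + 3
13 = 4×3 + 1
3 = 3×1 + 0
Back-substitute:
1 = 13 − 4·3
1 = −4·120 + 37·13
1 = 37·373 − 115·120
1 = −115·866 + 267·373
1 = 267·1239 − 382·866
3344⁻¹ ≡ 857 (mod 1239), so k ≡ 857·1149 ≡ 927 (mod 1239).
x = 2982 + 3344·927 = 3102870.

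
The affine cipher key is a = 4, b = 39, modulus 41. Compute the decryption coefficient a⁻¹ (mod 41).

31

Run Euclid on (41, 4):
41 = 10·4 + 1
4 = 4·1 + 0
The gcd is 1. Working backward:
1 = 41 − 10·4
Thus 4·(-10) ≡ 1 (mod 41); reducing, -10 mod 41 = 31.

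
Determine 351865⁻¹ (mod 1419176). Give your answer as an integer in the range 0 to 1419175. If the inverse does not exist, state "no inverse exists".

Extended Euclidean algorithm:
1419176 = 4×351865 + 11716
351865 = 30×11716 + 385
11716 = 30×385 + 166
385 = 2×166 + 53
166 = 3×53 + 7
53 = 7×7 + 4
7 = 1×4 + 3
4 = 1×3 + 1
3 = 3×1 + 0
gcd = 1, so the inverse exists. Back-substitute:
1 = 4 − 3
1 = −7 + 2·4
1 = 2·53 − 15·7
1 = −15·166 + 47·53
1 = 47·385 − 109·166
1 = −109·11716 + 3317·385
1 = 3317·351865 − 99619·11716
1 = −99619·1419176 + 401793·351865
So 351865·401793 ≡ 1 (mod 1419176).

401793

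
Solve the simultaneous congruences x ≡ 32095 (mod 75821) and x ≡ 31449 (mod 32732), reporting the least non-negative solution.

Write x = 32095 + 75821·k. Then 75821·k ≡ 31449 − 32095 ≡ 32086 (mod 32732).
Need 75821⁻¹ mod 32732. Extended Euclid on (32732, 10357):
32732 = 3×10357 + 1661
10357 = 6×1661 + 391
1661 = 4×391 + 97
391 = 4×97 + 3
97 = 32×3 + 1
3 = 3×1 + 0
Back-substitute:
1 = 97 − 32·3
1 = −32·391 + 129·97
1 = 129·1661 − 548·391
1 = −548·10357 + 3417·1661
1 = 3417·32732 − 10799·10357
75821⁻¹ ≡ 21933 (mod 32732), so k ≡ 21933·32086 ≡ 4238 (mod 32732).
x = 32095 + 75821·4238 = 321361493.

321361493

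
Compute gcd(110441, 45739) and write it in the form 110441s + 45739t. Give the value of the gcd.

1

Repeated division:
110441 = 2*45739 + 18963
45739 = 2*18963 + 7813
18963 = 2*7813 + 3337
7813 = 2*3337 + 1139
3337 = 2*1139 + 1059
1139 = 1*1059 + 80
1059 = 13*80 + 19
80 = 4*19 + 4
19 = 4*4 + 3
4 = 1*3 + 1
3 = 3*1 + 0
gcd(110441, 45739) = 1.
Working backward:
1 = 4 − 3
1 = −19 + 5·4
1 = 5·80 − 21·19
1 = −21·1059 + 278·80
1 = 278·1139 − 299·1059
1 = −299·3337 + 876·1139
1 = 876·7813 − 2051·3337
1 = −2051·18963 + 4978·7813
1 = 4978·45739 − 12007·18963
1 = −12007·110441 + 28992·45739
So 1 = (-12007)·110441 + (28992)·45739.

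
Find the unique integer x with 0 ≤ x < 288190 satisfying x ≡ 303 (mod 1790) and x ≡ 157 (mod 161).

Write x = 303 + 1790·k. Then 1790·k ≡ 157 − 303 ≡ 15 (mod 161).
Need 1790⁻¹ mod 161. Extended Euclid on (161, 19):
161 = 8×19 + 9
19 = 2×9 + 1
9 = 9×1 + 0
Back-substitute:
1 = 19 − 2·9
1 = −2·161 + 17·19
1790⁻¹ ≡ 17 (mod 161), so k ≡ 17·15 ≡ 94 (mod 161).
x = 303 + 1790·94 = 168563.

168563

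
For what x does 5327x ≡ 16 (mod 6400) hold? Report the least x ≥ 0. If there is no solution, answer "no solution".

First find gcd(5327, 6400):
6400 = 1·5327 + 1073
5327 = 4·1073 + 1035
1073 = 1·1035 + 38
1035 = 27·38 + 9
38 = 4·9 + 2
9 = 4·2 + 1
2 = 2·1 + 0
gcd = 1, so a unique solution mod 6400 exists.
Back-substitute for the Bézout coefficients:
1 = 9 − 4·2
1 = −4·38 + 17·9
1 = 17·1035 − 463·38
1 = −463·1073 + 480·1035
1 = 480·5327 − 2383·1073
1 = −2383·6400 + 2863·5327
So 5327·(2863) ≡ 1 (mod 6400), giving 5327⁻¹ ≡ 2863.
x ≡ 5327⁻¹·16 ≡ 2863·16 ≡ 1008 (mod 6400).

1008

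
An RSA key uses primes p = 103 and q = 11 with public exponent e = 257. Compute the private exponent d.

893

φ(n) = (p−1)(q−1) = 102·10 = 1020.
Need d with 257·d ≡ 1 (mod 1020). Apply the extended Euclidean algorithm:
1020 = 3*257 + 249
257 = 1*249 + 8
249 = 31*8 + 1
8 = 8*1 + 0
Back-substitute:
1 = 249 − 31·8
1 = −31·257 + 32·249
1 = 32·1020 − 127·257
So 257·(-127) ≡ 1 (mod 1020), hence d ≡ -127 ≡ 893 (mod 1020).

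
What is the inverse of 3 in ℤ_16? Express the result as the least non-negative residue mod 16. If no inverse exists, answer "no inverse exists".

11

Apply the Euclidean algorithm to 16 and 3:
16 = 5*3 + 1
3 = 3*1 + 0
gcd = 1, so the inverse exists. Back-substitute:
1 = 16 − 5·3
Hence 3⁻¹ ≡ -5 ≡ 11 (mod 16).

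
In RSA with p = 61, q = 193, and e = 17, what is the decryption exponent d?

2033

φ(n) = (p−1)(q−1) = 60·192 = 11520.
Need d with 17·d ≡ 1 (mod 11520). Apply the extended Euclidean algorithm:
11520 = 677*17 + 11
17 = 1*11 + 6
11 = 1*6 + 5
6 = 1*5 + 1
5 = 5*1 + 0
Back-substitute:
1 = 6 − 5
1 = −11 + 2·6
1 = 2·17 − 3·11
1 = −3·11520 + 2033·17
So 17·2033 ≡ 1 (mod 11520), hence d = 2033.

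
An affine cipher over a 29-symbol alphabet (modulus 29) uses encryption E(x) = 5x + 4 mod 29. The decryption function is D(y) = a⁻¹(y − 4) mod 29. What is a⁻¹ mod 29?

6

Extended Euclidean algorithm:
29 = 5×5 + 4
5 = 1×4 + 1
4 = 4×1 + 0
The gcd is 1. Working backward:
1 = 5 − 4
1 = −29 + 6·5
So 5·6 ≡ 1 (mod 29).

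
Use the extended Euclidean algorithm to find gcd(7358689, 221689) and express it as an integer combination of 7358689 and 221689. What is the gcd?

13

Repeated division:
7358689 = 33*221689 + 42952
221689 = 5*42952 + 6929
42952 = 6*6929 + 1378
6929 = 5*1378 + 39
1378 = 35*39 + 13
39 = 3*13 + 0
gcd(7358689, 221689) = 13.
Back-substituting:
13 = 1378 − 35·39
13 = −35·6929 + 176·1378
13 = 176·42952 − 1091·6929
13 = −1091·221689 + 5631·42952
13 = 5631·7358689 − 186914·221689
So 13 = (5631)·7358689 + (-186914)·221689.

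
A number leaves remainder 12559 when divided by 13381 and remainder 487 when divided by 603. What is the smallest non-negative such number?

6957298

Write x = 12559 + 13381·k. Then 13381·k ≡ 487 − 12559 ≡ 591 (mod 603).
Need 13381⁻¹ mod 603. Extended Euclid on (603, 115):
603 = 5×115 + 28
115 = 4×28 + 3
28 = 9×3 + 1
3 = 3×1 + 0
Back-substitute:
1 = 28 − 9·3
1 = −9·115 + 37·28
1 = 37·603 − 194·115
13381⁻¹ ≡ 409 (mod 603), so k ≡ 409·591 ≡ 519 (mod 603).
x = 12559 + 13381·519 = 6957298.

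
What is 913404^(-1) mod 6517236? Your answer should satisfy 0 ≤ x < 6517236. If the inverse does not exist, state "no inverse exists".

Euclidean algorithm on 6517236, 913404:
6517236 = 7·913404 + 123408
913404 = 7·123408 + 49548
123408 = 2·49548 + 24312
49548 = 2·24312 + 924
24312 = 26·924 + 288
924 = 3·288 + 60
288 = 4·60 + 48
60 = 1·48 + 12
48 = 4·12 + 0
Since gcd = 12 > 1, 913404 is not a unit mod 6517236.

no inverse exists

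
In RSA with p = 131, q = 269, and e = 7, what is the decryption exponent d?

29863

φ(n) = (p−1)(q−1) = 130·268 = 34840.
Need d with 7·d ≡ 1 (mod 34840). Apply the extended Euclidean algorithm:
34840 = 4977·7 + 1
7 = 7·1 + 0
Back-substitute:
1 = 34840 − 4977·7
So 7·(-4977) ≡ 1 (mod 34840), hence d ≡ -4977 ≡ 29863 (mod 34840).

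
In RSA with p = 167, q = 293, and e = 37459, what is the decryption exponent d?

φ(n) = (p−1)(q−1) = 166·292 = 48472.
Need d with 37459·d ≡ 1 (mod 48472). Apply the extended Euclidean algorithm:
48472 = 1·37459 + 11013
37459 = 3·11013 + 4420
11013 = 2·4420 + 2173
4420 = 2·2173 + 74
2173 = 29·74 + 27
74 = 2·27 + 20
27 = 1·20 + 7
20 = 2·7 + 6
7 = 1·6 + 1
6 = 6·1 + 0
Back-substitute:
1 = 7 − 6
1 = −20 + 3·7
1 = 3·27 − 4·20
1 = −4·74 + 11·27
1 = 11·2173 − 323·74
1 = −323·4420 + 657·2173
1 = 657·11013 − 1637·4420
1 = −1637·37459 + 5568·11013
1 = 5568·48472 − 7205·37459
So 37459·(-7205) ≡ 1 (mod 48472), hence d ≡ -7205 ≡ 41267 (mod 48472).

41267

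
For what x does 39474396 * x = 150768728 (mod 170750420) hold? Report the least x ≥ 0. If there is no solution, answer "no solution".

First find gcd(39474396, 170750420):
170750420 = 4×39474396 + 12852836
39474396 = 3×12852836 + 915888
12852836 = 14×915888 + 30404
915888 = 30×30404 + 3768
30404 = 8×3768 + 260
3768 = 14×260 + 128
260 = 2×128 + 4
128 = 32×4 + 0
gcd = 4 and 4 | 150768728, so solutions exist. Divide through by 4: 9868599x ≡ 37692182 (mod 42687605).
Now find 9868599⁻¹ mod 42687605:
42687605 = 4*9868599 + 3213209
9868599 = 3*3213209 + 228972
3213209 = 14*228972 + 7601
228972 = 30*7601 + 942
7601 = 8*942 + 65
942 = 14*65 + 32
65 = 2*32 + 1
32 = 32*1 + 0
Back-substitute:
1 = 65 − 2·32
1 = −2·942 + 29·65
1 = 29·7601 − 234·942
1 = −234·228972 + 7049·7601
1 = 7049·3213209 − 98920·228972
1 = −98920·9868599 + 303809·3213209
1 = 303809·42687605 − 1314156·9868599
So 9868599·(-1314156) ≡ 1 (mod 42687605), i.e. 9868599⁻¹ ≡ 41373449.
Then x ≡ 41373449·37692182 ≡ 9085458 (mod 42687605); the smallest non-negative solution is x = 9085458.

9085458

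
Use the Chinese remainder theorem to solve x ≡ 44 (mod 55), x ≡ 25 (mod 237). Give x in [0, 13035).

Write x = 44 + 55·k. Then 55·k ≡ 25 − 44 ≡ 218 (mod 237).
Need 55⁻¹ mod 237. Extended Euclid on (237, 55):
237 = 4·55 + 17
55 = 3·17 + 4
17 = 4·4 + 1
4 = 4·1 + 0
Back-substitute:
1 = 17 − 4·4
1 = −4·55 + 13·17
1 = 13·237 − 56·55
55⁻¹ ≡ 181 (mod 237), so k ≡ 181·218 ≡ 116 (mod 237).
x = 44 + 55·116 = 6424.

6424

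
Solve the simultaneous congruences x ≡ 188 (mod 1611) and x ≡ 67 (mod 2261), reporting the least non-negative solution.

Write x = 188 + 1611·k. Then 1611·k ≡ 67 − 188 ≡ 2140 (mod 2261).
Need 1611⁻¹ mod 2261. Extended Euclid on (2261, 1611):
2261 = 1×1611 + 650
1611 = 2×650 + 311
650 = 2×311 + 28
311 = 11×28 + 3
28 = 9×3 + 1
3 = 3×1 + 0
Back-substitute:
1 = 28 − 9·3
1 = −9·311 + 100·28
1 = 100·650 − 209·311
1 = −209·1611 + 518·650
1 = 518·2261 − 727·1611
1611⁻¹ ≡ 1534 (mod 2261), so k ≡ 1534·2140 ≡ 2049 (mod 2261).
x = 188 + 1611·2049 = 3301127.

3301127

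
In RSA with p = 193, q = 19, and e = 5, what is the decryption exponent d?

2765

φ(n) = (p−1)(q−1) = 192·18 = 3456.
Need d with 5·d ≡ 1 (mod 3456). Apply the extended Euclidean algorithm:
3456 = 691×5 + 1
5 = 5×1 + 0
Back-substitute:
1 = 3456 − 691·5
So 5·(-691) ≡ 1 (mod 3456), hence d ≡ -691 ≡ 2765 (mod 3456).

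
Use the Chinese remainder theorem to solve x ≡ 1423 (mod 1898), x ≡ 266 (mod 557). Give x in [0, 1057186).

485413

Write x = 1423 + 1898·k. Then 1898·k ≡ 266 − 1423 ≡ 514 (mod 557).
Need 1898⁻¹ mod 557. Extended Euclid on (557, 227):
557 = 2·227 + 103
227 = 2·103 + 21
103 = 4·21 + 19
21 = 1·19 + 2
19 = 9·2 + 1
2 = 2·1 + 0
Back-substitute:
1 = 19 − 9·2
1 = −9·21 + 10·19
1 = 10·103 − 49·21
1 = −49·227 + 108·103
1 = 108·557 − 265·227
1898⁻¹ ≡ 292 (mod 557), so k ≡ 292·514 ≡ 255 (mod 557).
x = 1423 + 1898·255 = 485413.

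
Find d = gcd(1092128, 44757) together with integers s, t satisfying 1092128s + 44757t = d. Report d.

1

Euclidean algorithm:
1092128 = 24*44757 + 17960
44757 = 2*17960 + 8837
17960 = 2*8837 + 286
8837 = 30*286 + 257
286 = 1*257 + 29
257 = 8*29 + 25
29 = 1*25 + 4
25 = 6*4 + 1
4 = 4*1 + 0
gcd(1092128, 44757) = 1.
Back-substituting:
1 = 25 − 6·4
1 = −6·29 + 7·25
1 = 7·257 − 62·29
1 = −62·286 + 69·257
1 = 69·8837 − 2132·286
1 = −2132·17960 + 4333·8837
1 = 4333·44757 − 10798·17960
1 = −10798·1092128 + 263485·44757
So 1 = (-10798)·1092128 + (263485)·44757.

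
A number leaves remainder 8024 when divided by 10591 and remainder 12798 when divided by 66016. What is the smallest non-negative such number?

425617950

Write x = 8024 + 10591·k. Then 10591·k ≡ 12798 − 8024 ≡ 4774 (mod 66016).
Need 10591⁻¹ mod 66016. Extended Euclid on (66016, 10591):
66016 = 6*10591 + 2470
10591 = 4*2470 + 711
2470 = 3*711 + 337
711 = 2*337 + 37
337 = 9*37 + 4
37 = 9*4 + 1
4 = 4*1 + 0
Back-substitute:
1 = 37 − 9·4
1 = −9·337 + 82·37
1 = 82·711 − 173·337
1 = −173·2470 + 601·711
1 = 601·10591 − 2577·2470
1 = −2577·66016 + 16063·10591
10591⁻¹ ≡ 16063 (mod 66016), so k ≡ 16063·4774 ≡ 40186 (mod 66016).
x = 8024 + 10591·40186 = 425617950.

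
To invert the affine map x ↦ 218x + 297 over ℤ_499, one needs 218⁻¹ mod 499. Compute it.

Apply the Euclidean algorithm to 499 and 218:
499 = 2*218 + 63
218 = 3*63 + 29
63 = 2*29 + 5
29 = 5*5 + 4
5 = 1*4 + 1
4 = 4*1 + 0
The gcd is 1. Working backward:
1 = 5 − 4
1 = −29 + 6·5
1 = 6·63 − 13·29
1 = −13·218 + 45·63
1 = 45·499 − 103·218
Thus 218·(-103) ≡ 1 (mod 499); reducing, -103 mod 499 = 396.

396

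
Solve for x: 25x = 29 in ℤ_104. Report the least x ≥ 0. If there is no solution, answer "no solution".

101

First find gcd(25, 104):
104 = 4*25 + 4
25 = 6*4 + 1
4 = 4*1 + 0
gcd = 1, so a unique solution mod 104 exists.
Back-substitute for the Bézout coefficients:
1 = 25 − 6·4
1 = −6·104 + 25·25
So 25·(25) ≡ 1 (mod 104), giving 25⁻¹ ≡ 25.
x ≡ 25⁻¹·29 ≡ 25·29 ≡ 101 (mod 104).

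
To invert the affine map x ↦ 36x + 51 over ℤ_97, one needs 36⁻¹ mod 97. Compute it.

Run Euclid on (97, 36):
97 = 2×36 + 25
36 = 1×25 + 11
25 = 2×11 + 3
11 = 3×3 + 2
3 = 1×2 + 1
2 = 2×1 + 0
gcd = 1, so the inverse exists. Back-substitute:
1 = 3 − 2
1 = −11 + 4·3
1 = 4·25 − 9·11
1 = −9·36 + 13·25
1 = 13·97 − 35·36
So 36·(-35) ≡ 1 (mod 97), and -35 ≡ 62 (mod 97).

62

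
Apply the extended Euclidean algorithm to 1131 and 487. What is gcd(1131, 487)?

1

Euclidean algorithm:
1131 = 2*487 + 157
487 = 3*157 + 16
157 = 9*16 + 13
16 = 1*13 + 3
13 = 4*3 + 1
3 = 3*1 + 0
gcd(1131, 487) = 1.
Working backward:
1 = 13 − 4·3
1 = −4·16 + 5·13
1 = 5·157 − 49·16
1 = −49·487 + 152·157
1 = 152·1131 − 353·487
So 1 = (152)·1131 + (-353)·487.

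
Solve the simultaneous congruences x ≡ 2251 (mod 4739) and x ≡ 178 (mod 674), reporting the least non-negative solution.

Write x = 2251 + 4739·k. Then 4739·k ≡ 178 − 2251 ≡ 623 (mod 674).
Need 4739⁻¹ mod 674. Extended Euclid on (674, 21):
674 = 32·21 + 2
21 = 10·2 + 1
2 = 2·1 + 0
Back-substitute:
1 = 21 − 10·2
1 = −10·674 + 321·21
4739⁻¹ ≡ 321 (mod 674), so k ≡ 321·623 ≡ 479 (mod 674).
x = 2251 + 4739·479 = 2272232.

2272232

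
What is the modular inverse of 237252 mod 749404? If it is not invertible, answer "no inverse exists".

Compute gcd(237252, 749404):
749404 = 3·237252 + 37648
237252 = 6·37648 + 11364
37648 = 3·11364 + 3556
11364 = 3·3556 + 696
3556 = 5·696 + 76
696 = 9·76 + 12
76 = 6·12 + 4
12 = 3·4 + 0
gcd(237252, 749404) = 4 ≠ 1, so 237252 has no multiplicative inverse modulo 749404.

no inverse exists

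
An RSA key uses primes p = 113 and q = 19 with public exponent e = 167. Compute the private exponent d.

1847

φ(n) = (p−1)(q−1) = 112·18 = 2016.
Need d with 167·d ≡ 1 (mod 2016). Apply the extended Euclidean algorithm:
2016 = 12·167 + 12
167 = 13·12 + 11
12 = 1·11 + 1
11 = 11·1 + 0
Back-substitute:
1 = 12 − 11
1 = −167 + 14·12
1 = 14·2016 − 169·167
So 167·(-169) ≡ 1 (mod 2016), hence d ≡ -169 ≡ 1847 (mod 2016).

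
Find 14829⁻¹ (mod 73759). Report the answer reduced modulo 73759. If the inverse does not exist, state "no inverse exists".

35733

gcd(73759, 14829) by repeated division:
73759 = 4×14829 + 14443
14829 = 1×14443 + 386
14443 = 37×386 + 161
386 = 2×161 + 64
161 = 2×64 + 33
64 = 1×33 + 31
33 = 1×31 + 2
31 = 15×2 + 1
2 = 2×1 + 0
gcd = 1, so the inverse exists. Back-substitute:
1 = 31 − 15·2
1 = −15·33 + 16·31
1 = 16·64 − 31·33
1 = −31·161 + 78·64
1 = 78·386 − 187·161
1 = −187·14443 + 6997·386
1 = 6997·14829 − 7184·14443
1 = −7184·73759 + 35733·14829
So 14829·35733 ≡ 1 (mod 73759).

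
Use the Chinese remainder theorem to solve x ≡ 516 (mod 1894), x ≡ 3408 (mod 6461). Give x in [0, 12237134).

Write x = 516 + 1894·k. Then 1894·k ≡ 3408 − 516 ≡ 2892 (mod 6461).
Need 1894⁻¹ mod 6461. Extended Euclid on (6461, 1894):
6461 = 3*1894 + 779
1894 = 2*779 + 336
779 = 2*336 + 107
336 = 3*107 + 15
107 = 7*15 + 2
15 = 7*2 + 1
2 = 2*1 + 0
Back-substitute:
1 = 15 − 7·2
1 = −7·107 + 50·15
1 = 50·336 − 157·107
1 = −157·779 + 364·336
1 = 364·1894 − 885·779
1 = −885·6461 + 3019·1894
1894⁻¹ ≡ 3019 (mod 6461), so k ≡ 3019·2892 ≡ 2137 (mod 6461).
x = 516 + 1894·2137 = 4047994.

4047994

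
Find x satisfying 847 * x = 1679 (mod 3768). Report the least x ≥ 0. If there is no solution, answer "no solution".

First find gcd(847, 3768):
3768 = 4·847 + 380
847 = 2·380 + 87
380 = 4·87 + 32
87 = 2·32 + 23
32 = 1·23 + 9
23 = 2·9 + 5
9 = 1·5 + 4
5 = 1·4 + 1
4 = 4·1 + 0
gcd = 1, so a unique solution mod 3768 exists.
Back-substitute for the Bézout coefficients:
1 = 5 − 4
1 = −9 + 2·5
1 = 2·23 − 5·9
1 = −5·32 + 7·23
1 = 7·87 − 19·32
1 = −19·380 + 83·87
1 = 83·847 − 185·380
1 = −185·3768 + 823·847
So 847·(823) ≡ 1 (mod 3768), giving 847⁻¹ ≡ 823.
x ≡ 847⁻¹·1679 ≡ 823·1679 ≡ 2729 (mod 3768).

2729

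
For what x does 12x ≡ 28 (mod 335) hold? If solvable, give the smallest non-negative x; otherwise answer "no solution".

114

First find gcd(12, 335):
335 = 27×12 + 11
12 = 1×11 + 1
11 = 11×1 + 0
gcd = 1, so a unique solution mod 335 exists.
Back-substitute for the Bézout coefficients:
1 = 12 − 11
1 = −335 + 28·12
So 12·(28) ≡ 1 (mod 335), giving 12⁻¹ ≡ 28.
x ≡ 12⁻¹·28 ≡ 28·28 ≡ 114 (mod 335).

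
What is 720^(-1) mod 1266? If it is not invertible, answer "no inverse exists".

Euclidean algorithm on 1266, 720:
1266 = 1*720 + 546
720 = 1*546 + 174
546 = 3*174 + 24
174 = 7*24 + 6
24 = 4*6 + 0
The gcd is 6, not 1, hence no inverse exists.

no inverse exists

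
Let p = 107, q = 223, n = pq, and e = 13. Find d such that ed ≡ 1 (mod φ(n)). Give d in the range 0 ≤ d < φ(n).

φ(n) = (p−1)(q−1) = 106·222 = 23532.
Need d with 13·d ≡ 1 (mod 23532). Apply the extended Euclidean algorithm:
23532 = 1810×13 + 2
13 = 6×2 + 1
2 = 2×1 + 0
Back-substitute:
1 = 13 − 6·2
1 = −6·23532 + 10861·13
So 13·10861 ≡ 1 (mod 23532), hence d = 10861.

10861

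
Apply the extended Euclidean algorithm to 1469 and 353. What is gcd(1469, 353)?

Apply Euclid's algorithm to 1469 and 353:
1469 = 4·353 + 57
353 = 6·57 + 11
57 = 5·11 + 2
11 = 5·2 + 1
2 = 2·1 + 0
gcd(1469, 353) = 1.
Express as a combination:
1 = 11 − 5·2
1 = −5·57 + 26·11
1 = 26·353 − 161·57
1 = −161·1469 + 670·353
So 1 = (-161)·1469 + (670)·353.

1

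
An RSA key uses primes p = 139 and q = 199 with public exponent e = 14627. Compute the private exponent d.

23459

φ(n) = (p−1)(q−1) = 138·198 = 27324.
Need d with 14627·d ≡ 1 (mod 27324). Apply the extended Euclidean algorithm:
27324 = 1*14627 + 12697
14627 = 1*12697 + 1930
12697 = 6*1930 + 1117
1930 = 1*1117 + 813
1117 = 1*813 + 304
813 = 2*304 + 205
304 = 1*205 + 99
205 = 2*99 + 7
99 = 14*7 + 1
7 = 7*1 + 0
Back-substitute:
1 = 99 − 14·7
1 = −14·205 + 29·99
1 = 29·304 − 43·205
1 = −43·813 + 115·304
1 = 115·1117 − 158·813
1 = −158·1930 + 273·1117
1 = 273·12697 − 1796·1930
1 = −1796·14627 + 2069·12697
1 = 2069·27324 − 3865·14627
So 14627·(-3865) ≡ 1 (mod 27324), hence d ≡ -3865 ≡ 23459 (mod 27324).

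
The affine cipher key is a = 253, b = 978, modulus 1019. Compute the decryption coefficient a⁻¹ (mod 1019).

gcd(1019, 253) by repeated division:
1019 = 4*253 + 7
253 = 36*7 + 1
7 = 7*1 + 0
Since gcd(253, 1019) = 1, back-substitute to write 1 as a combination:
1 = 253 − 36·7
1 = −36·1019 + 145·253
So 253·145 ≡ 1 (mod 1019).

145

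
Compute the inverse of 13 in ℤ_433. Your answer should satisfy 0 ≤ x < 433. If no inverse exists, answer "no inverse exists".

Extended Euclidean algorithm:
433 = 33×13 + 4
13 = 3×4 + 1
4 = 4×1 + 0
gcd = 1, so the inverse exists. Back-substitute:
1 = 13 − 3·4
1 = −3·433 + 100·13
So 13·100 ≡ 1 (mod 433).

100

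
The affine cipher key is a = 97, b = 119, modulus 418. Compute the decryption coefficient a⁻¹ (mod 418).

gcd(418, 97) by repeated division:
418 = 4×97 + 30
97 = 3×30 + 7
30 = 4×7 + 2
7 = 3×2 + 1
2 = 2×1 + 0
The gcd is 1. Working backward:
1 = 7 − 3·2
1 = −3·30 + 13·7
1 = 13·97 − 42·30
1 = −42·418 + 181·97
So 97·181 ≡ 1 (mod 418).

181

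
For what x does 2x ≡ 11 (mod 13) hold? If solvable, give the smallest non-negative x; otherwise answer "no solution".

First find gcd(2, 13):
13 = 6·2 + 1
2 = 2·1 + 0
gcd = 1, so a unique solution mod 13 exists.
Back-substitute for the Bézout coefficients:
1 = 13 − 6·2
So 2·(-6) ≡ 1 (mod 13), giving 2⁻¹ ≡ 7.
x ≡ 2⁻¹·11 ≡ 7·11 ≡ 12 (mod 13).

12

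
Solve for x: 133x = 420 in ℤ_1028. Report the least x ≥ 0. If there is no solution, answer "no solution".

First find gcd(133, 1028):
1028 = 7×133 + 97
133 = 1×97 + 36
97 = 2×36 + 25
36 = 1×25 + 11
25 = 2×11 + 3
11 = 3×3 + 2
3 = 1×2 + 1
2 = 2×1 + 0
gcd = 1, so a unique solution mod 1028 exists.
Back-substitute for the Bézout coefficients:
1 = 3 − 2
1 = −11 + 4·3
1 = 4·25 − 9·11
1 = −9·36 + 13·25
1 = 13·97 − 35·36
1 = −35·133 + 48·97
1 = 48·1028 − 371·133
So 133·(-371) ≡ 1 (mod 1028), giving 133⁻¹ ≡ 657.
x ≡ 133⁻¹·420 ≡ 657·420 ≡ 436 (mod 1028).

436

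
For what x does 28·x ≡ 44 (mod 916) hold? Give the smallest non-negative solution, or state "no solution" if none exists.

67

First find gcd(28, 916):
916 = 32*28 + 20
28 = 1*20 + 8
20 = 2*8 + 4
8 = 2*4 + 0
gcd = 4 and 4 | 44, so solutions exist. Divide through by 4: 7x ≡ 11 (mod 229).
Now find 7⁻¹ mod 229:
229 = 32×7 + 5
7 = 1×5 + 2
5 = 2×2 + 1
2 = 2×1 + 0
Back-substitute:
1 = 5 − 2·2
1 = −2·7 + 3·5
1 = 3·229 − 98·7
So 7·(-98) ≡ 1 (mod 229), i.e. 7⁻¹ ≡ 131.
Then x ≡ 131·11 ≡ 67 (mod 229); the smallest non-negative solution is x = 67.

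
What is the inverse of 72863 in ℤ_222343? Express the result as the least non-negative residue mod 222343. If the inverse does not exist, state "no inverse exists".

Run Euclid on (222343, 72863):
222343 = 3×72863 + 3754
72863 = 19×3754 + 1537
3754 = 2×1537 + 680
1537 = 2×680 + 177
680 = 3×177 + 149
177 = 1×149 + 28
149 = 5×28 + 9
28 = 3×9 + 1
9 = 9×1 + 0
Since gcd(72863, 222343) = 1, back-substitute to write 1 as a combination:
1 = 28 − 3·9
1 = −3·149 + 16·28
1 = 16·177 − 19·149
1 = −19·680 + 73·177
1 = 73·1537 − 165·680
1 = −165·3754 + 403·1537
1 = 403·72863 − 7822·3754
1 = −7822·222343 + 23869·72863
So 72863·23869 ≡ 1 (mod 222343).

23869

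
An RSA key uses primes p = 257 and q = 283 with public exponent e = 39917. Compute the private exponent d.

51173

φ(n) = (p−1)(q−1) = 256·282 = 72192.
Need d with 39917·d ≡ 1 (mod 72192). Apply the extended Euclidean algorithm:
72192 = 1*39917 + 32275
39917 = 1*32275 + 7642
32275 = 4*7642 + 1707
7642 = 4*1707 + 814
1707 = 2*814 + 79
814 = 10*79 + 24
79 = 3*24 + 7
24 = 3*7 + 3
7 = 2*3 + 1
3 = 3*1 + 0
Back-substitute:
1 = 7 − 2·3
1 = −2·24 + 7·7
1 = 7·79 − 23·24
1 = −23·814 + 237·79
1 = 237·1707 − 497·814
1 = −497·7642 + 2225·1707
1 = 2225·32275 − 9397·7642
1 = −9397·39917 + 11622·32275
1 = 11622·72192 − 21019·39917
So 39917·(-21019) ≡ 1 (mod 72192), hence d ≡ -21019 ≡ 51173 (mod 72192).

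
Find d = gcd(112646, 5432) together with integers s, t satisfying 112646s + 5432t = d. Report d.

Euclidean algorithm:
112646 = 20×5432 + 4006
5432 = 1×4006 + 1426
4006 = 2×1426 + 1154
1426 = 1×1154 + 272
1154 = 4×272 + 66
272 = 4×66 + 8
66 = 8×8 + 2
8 = 4×2 + 0
gcd(112646, 5432) = 2.
Express as a combination:
2 = 66 − 8·8
2 = −8·272 + 33·66
2 = 33·1154 − 140·272
2 = −140·1426 + 173·1154
2 = 173·4006 − 486·1426
2 = −486·5432 + 659·4006
2 = 659·112646 − 13666·5432
So 2 = (659)·112646 + (-13666)·5432.

2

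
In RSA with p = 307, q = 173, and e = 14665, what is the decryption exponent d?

11761

φ(n) = (p−1)(q−1) = 306·172 = 52632.
Need d with 14665·d ≡ 1 (mod 52632). Apply the extended Euclidean algorithm:
52632 = 3×14665 + 8637
14665 = 1×8637 + 6028
8637 = 1×6028 + 2609
6028 = 2×2609 + 810
2609 = 3×810 + 179
810 = 4×179 + 94
179 = 1×94 + 85
94 = 1×85 + 9
85 = 9×9 + 4
9 = 2×4 + 1
4 = 4×1 + 0
Back-substitute:
1 = 9 − 2·4
1 = −2·85 + 19·9
1 = 19·94 − 21·85
1 = −21·179 + 40·94
1 = 40·810 − 181·179
1 = −181·2609 + 583·810
1 = 583·6028 − 1347·2609
1 = −1347·8637 + 1930·6028
1 = 1930·14665 − 3277·8637
1 = −3277·52632 + 11761·14665
So 14665·11761 ≡ 1 (mod 52632), hence d = 11761.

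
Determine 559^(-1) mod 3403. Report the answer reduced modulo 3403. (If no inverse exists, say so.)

1875

Extended Euclidean algorithm:
3403 = 6·559 + 49
559 = 11·49 + 20
49 = 2·20 + 9
20 = 2·9 + 2
9 = 4·2 + 1
2 = 2·1 + 0
Since gcd(559, 3403) = 1, back-substitute to write 1 as a combination:
1 = 9 − 4·2
1 = −4·20 + 9·9
1 = 9·49 − 22·20
1 = −22·559 + 251·49
1 = 251·3403 − 1528·559
So 559·(-1528) ≡ 1 (mod 3403), and -1528 ≡ 1875 (mod 3403).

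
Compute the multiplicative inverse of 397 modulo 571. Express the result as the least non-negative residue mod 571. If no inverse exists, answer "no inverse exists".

338

Run Euclid on (571, 397):
571 = 1*397 + 174
397 = 2*174 + 49
174 = 3*49 + 27
49 = 1*27 + 22
27 = 1*22 + 5
22 = 4*5 + 2
5 = 2*2 + 1
2 = 2*1 + 0
Since gcd(397, 571) = 1, back-substitute to write 1 as a combination:
1 = 5 − 2·2
1 = −2·22 + 9·5
1 = 9·27 − 11·22
1 = −11·49 + 20·27
1 = 20·174 − 71·49
1 = −71·397 + 162·174
1 = 162·571 − 233·397
Thus 397·(-233) ≡ 1 (mod 571); reducing, -233 mod 571 = 338.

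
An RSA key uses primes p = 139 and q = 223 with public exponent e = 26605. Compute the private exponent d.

φ(n) = (p−1)(q−1) = 138·222 = 30636.
Need d with 26605·d ≡ 1 (mod 30636). Apply the extended Euclidean algorithm:
30636 = 1*26605 + 4031
26605 = 6*4031 + 2419
4031 = 1*2419 + 1612
2419 = 1*1612 + 807
1612 = 1*807 + 805
807 = 1*805 + 2
805 = 402*2 + 1
2 = 2*1 + 0
Back-substitute:
1 = 805 − 402·2
1 = −402·807 + 403·805
1 = 403·1612 − 805·807
1 = −805·2419 + 1208·1612
1 = 1208·4031 − 2013·2419
1 = −2013·26605 + 13286·4031
1 = 13286·30636 − 15299·26605
So 26605·(-15299) ≡ 1 (mod 30636), hence d ≡ -15299 ≡ 15337 (mod 30636).

15337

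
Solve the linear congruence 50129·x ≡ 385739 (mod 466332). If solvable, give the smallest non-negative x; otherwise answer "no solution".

First find gcd(50129, 466332):
466332 = 9×50129 + 15171
50129 = 3×15171 + 4616
15171 = 3×4616 + 1323
4616 = 3×1323 + 647
1323 = 2×647 + 29
647 = 22×29 + 9
29 = 3×9 + 2
9 = 4×2 + 1
2 = 2×1 + 0
gcd = 1, so a unique solution mod 466332 exists.
Back-substitute for the Bézout coefficients:
1 = 9 − 4·2
1 = −4·29 + 13·9
1 = 13·647 − 290·29
1 = −290·1323 + 593·647
1 = 593·4616 − 2069·1323
1 = −2069·15171 + 6800·4616
1 = 6800·50129 − 22469·15171
1 = −22469·466332 + 209021·50129
So 50129·(209021) ≡ 1 (mod 466332), giving 50129⁻¹ ≡ 209021.
x ≡ 50129⁻¹·385739 ≡ 209021·385739 ≡ 147715 (mod 466332).

147715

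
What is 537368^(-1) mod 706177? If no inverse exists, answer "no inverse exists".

164077

Apply the Euclidean algorithm to 706177 and 537368:
706177 = 1·537368 + 168809
537368 = 3·168809 + 30941
168809 = 5·30941 + 14104
30941 = 2·14104 + 2733
14104 = 5·2733 + 439
2733 = 6·439 + 99
439 = 4·99 + 43
99 = 2·43 + 13
43 = 3·13 + 4
13 = 3·4 + 1
4 = 4·1 + 0
gcd = 1, so the inverse exists. Back-substitute:
1 = 13 − 3·4
1 = −3·43 + 10·13
1 = 10·99 − 23·43
1 = −23·439 + 102·99
1 = 102·2733 − 635·439
1 = −635·14104 + 3277·2733
1 = 3277·30941 − 7189·14104
1 = −7189·168809 + 39222·30941
1 = 39222·537368 − 124855·168809
1 = −124855·706177 + 164077·537368
So 537368·164077 ≡ 1 (mod 706177).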